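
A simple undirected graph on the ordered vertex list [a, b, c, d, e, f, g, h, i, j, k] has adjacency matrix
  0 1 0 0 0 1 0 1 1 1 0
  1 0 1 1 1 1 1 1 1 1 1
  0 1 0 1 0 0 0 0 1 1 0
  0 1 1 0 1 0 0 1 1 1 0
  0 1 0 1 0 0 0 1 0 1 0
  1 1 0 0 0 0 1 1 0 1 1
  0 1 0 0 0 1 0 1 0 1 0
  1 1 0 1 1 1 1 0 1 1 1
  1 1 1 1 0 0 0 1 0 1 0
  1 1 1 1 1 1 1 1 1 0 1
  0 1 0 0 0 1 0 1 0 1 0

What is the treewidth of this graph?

4

A width-4 tree decomposition is:
Bags: B1 = {a, b, f, h, j}  B2 = {b, f, g, h, j}  B3 = {a, b, h, i, j}  B4 = {b, d, h, i, j}  B5 = {b, d, e, h, j}  B6 = {b, f, h, j, k}  B7 = {b, c, d, i, j}
Tree: B1–B2, B1–B3, B3–B4, B4–B5, B1–B6, B4–B7
The largest bag has 5 vertices, giving width 4; this decomposition certifies tw(G) ≤ 4. On the other hand G contains the 5-clique {b, d, e, h, j}. A clique must lie in a single bag of any decomposition, so no decomposition can have width below 4. Combining the bounds, tw(G) = 4.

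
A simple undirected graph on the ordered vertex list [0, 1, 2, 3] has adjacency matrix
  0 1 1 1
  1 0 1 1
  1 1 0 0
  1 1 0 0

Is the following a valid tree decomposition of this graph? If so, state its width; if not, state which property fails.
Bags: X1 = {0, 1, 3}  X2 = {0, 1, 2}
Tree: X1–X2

Every vertex of G appears in some bag (union = {0, 1, 2, 3}); every edge is covered by a bag; and for each vertex v the set of bags containing v is connected in the bag tree. The decomposition is therefore valid. The largest bag has 3 vertices, so the width is 2.

Yes; width 2.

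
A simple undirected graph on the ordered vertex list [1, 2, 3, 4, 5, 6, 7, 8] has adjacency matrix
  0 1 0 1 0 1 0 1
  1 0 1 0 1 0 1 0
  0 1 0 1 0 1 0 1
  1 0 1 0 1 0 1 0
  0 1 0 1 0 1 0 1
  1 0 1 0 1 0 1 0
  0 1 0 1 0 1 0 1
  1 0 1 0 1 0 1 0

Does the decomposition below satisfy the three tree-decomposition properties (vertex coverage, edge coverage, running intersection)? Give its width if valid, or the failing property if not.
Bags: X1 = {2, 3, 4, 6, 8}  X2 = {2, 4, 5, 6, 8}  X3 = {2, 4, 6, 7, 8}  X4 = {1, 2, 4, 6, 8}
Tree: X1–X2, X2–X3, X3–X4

Checking the three conditions: (i) the bags cover all of {1, 2, 3, 4, 5, 6, 7, 8}; (ii) for each edge, some bag contains both endpoints; (iii) the bags containing any fixed vertex form a subtree. All hold, so the decomposition is valid with width 5 − 1 = 4.

Yes; width 4.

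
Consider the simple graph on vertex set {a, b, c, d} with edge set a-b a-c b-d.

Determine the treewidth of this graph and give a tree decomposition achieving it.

Each bag holds 2 vertices, so the decomposition has width 1, which upper-bounds the treewidth. Any graph with an edge has treewidth ≥ 1, and G has the edge a–b. Hence tw(G) = 1 exactly.

Treewidth 1.
One optimal decomposition is:
Bags: B1 = {a, b}  B2 = {a, c}  B3 = {b, d}
Tree: B1–B2, B1–B3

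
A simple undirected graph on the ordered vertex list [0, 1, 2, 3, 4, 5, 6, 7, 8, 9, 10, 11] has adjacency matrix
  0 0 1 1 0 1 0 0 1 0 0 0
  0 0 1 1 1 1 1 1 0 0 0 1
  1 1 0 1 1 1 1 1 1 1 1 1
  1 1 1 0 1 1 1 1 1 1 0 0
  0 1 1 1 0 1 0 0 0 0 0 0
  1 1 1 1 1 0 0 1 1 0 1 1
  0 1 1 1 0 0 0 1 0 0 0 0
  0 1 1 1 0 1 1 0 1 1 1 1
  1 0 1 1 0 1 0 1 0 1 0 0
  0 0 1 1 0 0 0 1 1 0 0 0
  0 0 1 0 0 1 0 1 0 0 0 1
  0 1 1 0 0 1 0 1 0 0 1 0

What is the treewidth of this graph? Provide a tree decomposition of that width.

Every bag has size at most 5, so the width is 5 − 1 = 4 and tw(G) ≤ 4. On the other hand G contains the 5-clique {1, 2, 5, 7, 11}. A clique must lie in a single bag of any decomposition, so no decomposition can have width below 4. Combining the bounds, tw(G) = 4.

Treewidth 4.
One such decomposition:
Bags: B1 = {2, 3, 5, 7, 8}  B2 = {2, 3, 7, 8, 9}  B3 = {1, 2, 3, 5, 7}  B4 = {1, 2, 3, 6, 7}  B5 = {0, 2, 3, 5, 8}  B6 = {1, 2, 5, 7, 11}  B7 = {2, 5, 7, 10, 11}  B8 = {1, 2, 3, 4, 5}
Tree: B1–B2, B1–B3, B3–B4, B1–B5, B3–B6, B6–B7, B3–B8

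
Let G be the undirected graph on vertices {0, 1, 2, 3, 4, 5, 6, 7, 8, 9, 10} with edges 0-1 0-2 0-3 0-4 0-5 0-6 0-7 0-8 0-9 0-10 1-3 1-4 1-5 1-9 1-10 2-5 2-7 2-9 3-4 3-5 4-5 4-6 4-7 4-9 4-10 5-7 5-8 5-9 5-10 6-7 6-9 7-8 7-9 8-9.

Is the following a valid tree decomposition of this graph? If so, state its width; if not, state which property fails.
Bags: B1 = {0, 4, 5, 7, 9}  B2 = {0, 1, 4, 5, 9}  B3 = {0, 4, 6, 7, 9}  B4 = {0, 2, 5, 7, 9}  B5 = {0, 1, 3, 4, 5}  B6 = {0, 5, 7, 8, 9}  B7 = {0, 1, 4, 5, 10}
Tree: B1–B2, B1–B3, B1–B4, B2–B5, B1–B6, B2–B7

Yes; width 4.

Every vertex of G appears in some bag (union = {0, 1, 2, 3, 4, 5, 6, 7, 8, 9, 10}); every edge is covered by a bag; and for each vertex v the set of bags containing v is connected in the bag tree. The decomposition is therefore valid. The largest bag has 5 vertices, so the width is 4.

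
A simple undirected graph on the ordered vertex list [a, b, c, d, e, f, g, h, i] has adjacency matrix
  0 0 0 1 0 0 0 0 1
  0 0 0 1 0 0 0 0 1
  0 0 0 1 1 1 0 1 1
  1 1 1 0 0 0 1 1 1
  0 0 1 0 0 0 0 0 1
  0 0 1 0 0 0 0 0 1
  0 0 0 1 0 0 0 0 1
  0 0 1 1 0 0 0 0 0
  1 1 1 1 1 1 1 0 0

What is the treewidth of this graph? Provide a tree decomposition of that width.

Every bag has size at most 3, so the width is 3 − 1 = 2 and tw(G) ≤ 2. On the other hand G contains the 3-clique {c, d, h}. A clique must lie in a single bag of any decomposition, so no decomposition can have width below 2. Therefore the treewidth is 2.

Treewidth 2.
Bags: B1 = {c, d, i}  B2 = {c, d, h}  B3 = {a, d, i}  B4 = {d, g, i}  B5 = {c, f, i}  B6 = {b, d, i}  B7 = {c, e, i}
Tree: B1–B2, B1–B3, B3–B4, B1–B5, B1–B6, B5–B7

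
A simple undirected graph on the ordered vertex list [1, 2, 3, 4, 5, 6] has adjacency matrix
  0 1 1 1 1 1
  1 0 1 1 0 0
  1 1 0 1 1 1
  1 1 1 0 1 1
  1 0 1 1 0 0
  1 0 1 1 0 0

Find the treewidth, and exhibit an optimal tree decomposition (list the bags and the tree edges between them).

The largest bag has 4 vertices, giving width 3; this decomposition certifies tw(G) ≤ 3. On the other hand G contains the 4-clique {1, 2, 3, 4}. A clique must lie in a single bag of any decomposition, so no decomposition can have width below 3. Therefore the treewidth is 3.

Treewidth 3.
One such decomposition:
Bags: B1 = {1, 3, 4, 6}  B2 = {1, 2, 3, 4}  B3 = {1, 3, 4, 5}
Tree: B1–B2, B1–B3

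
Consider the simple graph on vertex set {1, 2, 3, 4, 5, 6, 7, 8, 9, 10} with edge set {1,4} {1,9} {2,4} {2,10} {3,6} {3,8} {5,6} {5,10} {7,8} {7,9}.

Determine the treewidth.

A width-2 tree decomposition is:
Bags: B1 = {5, 6, 10}  B2 = {3, 6, 10}  B3 = {3, 8, 10}  B4 = {7, 8, 10}  B5 = {7, 9, 10}  B6 = {1, 9, 10}  B7 = {1, 4, 10}  B8 = {2, 4, 10}
Tree: B1–B2, B2–B3, B3–B4, B4–B5, B5–B6, B6–B7, B7–B8
The largest bag has 3 vertices, giving width 2; this decomposition certifies tw(G) ≤ 2. Since 10–5–6–3–8–7–9–1–4–2–10 is a cycle in G, G is not acyclic. Forests are exactly the graphs of treewidth ≤ 1, so tw(G) ≥ 2. The upper and lower bounds meet at 2, so that is the treewidth.

2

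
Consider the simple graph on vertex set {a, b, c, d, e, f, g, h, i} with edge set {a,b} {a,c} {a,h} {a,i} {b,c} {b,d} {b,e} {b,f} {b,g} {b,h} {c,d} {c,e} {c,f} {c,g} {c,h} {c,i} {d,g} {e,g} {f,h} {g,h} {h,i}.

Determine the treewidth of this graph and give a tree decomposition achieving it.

Treewidth 3.
One optimal decomposition is:
Bags: B1 = {a, b, c, h}  B2 = {b, c, g, h}  B3 = {b, c, e, g}  B4 = {b, c, f, h}  B5 = {a, c, h, i}  B6 = {b, c, d, g}
Tree: B1–B2, B2–B3, B1–B4, B1–B5, B3–B6

Every bag has size at most 4, so the width is 4 − 1 = 3 and tw(G) ≤ 3. On the other hand G contains the 4-clique {b, c, d, g}. A clique must lie in a single bag of any decomposition, so no decomposition can have width below 3. Combining the bounds, tw(G) = 3.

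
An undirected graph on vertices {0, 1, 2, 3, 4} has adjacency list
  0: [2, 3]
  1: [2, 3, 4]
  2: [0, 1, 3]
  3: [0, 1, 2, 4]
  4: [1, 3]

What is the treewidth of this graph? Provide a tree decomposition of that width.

Every bag has size at most 3, so the width is 3 − 1 = 2 and tw(G) ≤ 2. For the lower bound, the 3 vertices {0, 2, 3} are pairwise adjacent, and any tree decomposition puts a clique entirely inside one bag — forcing width ≥ 2. Combining the bounds, tw(G) = 2.

Treewidth 2.
One optimal decomposition is:
Bags: B1 = {1, 2, 3}  B2 = {0, 2, 3}  B3 = {1, 3, 4}
Tree: B1–B2, B1–B3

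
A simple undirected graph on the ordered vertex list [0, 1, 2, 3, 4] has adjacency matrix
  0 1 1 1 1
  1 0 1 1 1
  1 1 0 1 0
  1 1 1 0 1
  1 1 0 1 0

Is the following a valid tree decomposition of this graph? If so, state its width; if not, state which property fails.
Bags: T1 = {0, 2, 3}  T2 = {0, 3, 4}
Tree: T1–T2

A tree decomposition must satisfy three properties: every vertex lies in some bag; for every edge, both endpoints lie together in some bag; and for every vertex, the bags containing it form a connected subtree. Here vertex 1 appears in no bag, so the decomposition is invalid.

No — vertex 1 appears in no bag.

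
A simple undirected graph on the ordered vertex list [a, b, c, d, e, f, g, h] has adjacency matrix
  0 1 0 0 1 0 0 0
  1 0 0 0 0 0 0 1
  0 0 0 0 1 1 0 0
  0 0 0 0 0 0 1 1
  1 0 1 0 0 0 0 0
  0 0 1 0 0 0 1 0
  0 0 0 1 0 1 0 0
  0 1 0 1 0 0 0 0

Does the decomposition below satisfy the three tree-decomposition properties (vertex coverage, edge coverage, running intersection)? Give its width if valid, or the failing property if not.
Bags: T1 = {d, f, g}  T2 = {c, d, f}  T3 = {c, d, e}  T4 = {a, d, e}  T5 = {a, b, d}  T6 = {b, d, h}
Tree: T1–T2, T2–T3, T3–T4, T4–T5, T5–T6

Yes; width 2.

Every vertex of G appears in some bag (union = {a, b, c, d, e, f, g, h}); every edge is covered by a bag; and for each vertex v the set of bags containing v is connected in the bag tree. The decomposition is therefore valid. The largest bag has 3 vertices, so the width is 2.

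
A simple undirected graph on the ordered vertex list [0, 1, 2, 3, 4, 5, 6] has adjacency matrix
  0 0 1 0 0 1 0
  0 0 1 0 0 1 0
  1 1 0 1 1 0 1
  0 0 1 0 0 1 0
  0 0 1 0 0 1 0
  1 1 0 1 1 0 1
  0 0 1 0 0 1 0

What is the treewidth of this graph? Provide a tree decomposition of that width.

Treewidth 2.
Bags: B1 = {2, 4, 5}  B2 = {0, 2, 5}  B3 = {2, 3, 5}  B4 = {1, 2, 5}  B5 = {2, 5, 6}
Tree: B1–B2, B2–B3, B3–B4, B4–B5

Every bag has size at most 3, so the width is 3 − 1 = 2 and tw(G) ≤ 2. The edges 5–4–2–0–5 form a cycle, so G is not a tree and its treewidth is at least 2. The upper and lower bounds meet at 2, so that is the treewidth.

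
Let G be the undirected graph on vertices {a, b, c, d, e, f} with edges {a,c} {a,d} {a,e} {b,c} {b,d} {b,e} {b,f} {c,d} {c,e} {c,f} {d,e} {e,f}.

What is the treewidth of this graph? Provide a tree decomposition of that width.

Treewidth 3.
Bags: B1 = {a, c, d, e}  B2 = {b, c, d, e}  B3 = {b, c, e, f}
Tree: B1–B2, B2–B3

Every bag has size at most 4, so the width is 4 − 1 = 3 and tw(G) ≤ 3. Conversely, {a, c, d, e} is a clique of size 4, and the vertices of any clique must share a bag in every tree decomposition; so some bag has ≥ 4 vertices and tw(G) ≥ 3. Hence tw(G) = 3 exactly.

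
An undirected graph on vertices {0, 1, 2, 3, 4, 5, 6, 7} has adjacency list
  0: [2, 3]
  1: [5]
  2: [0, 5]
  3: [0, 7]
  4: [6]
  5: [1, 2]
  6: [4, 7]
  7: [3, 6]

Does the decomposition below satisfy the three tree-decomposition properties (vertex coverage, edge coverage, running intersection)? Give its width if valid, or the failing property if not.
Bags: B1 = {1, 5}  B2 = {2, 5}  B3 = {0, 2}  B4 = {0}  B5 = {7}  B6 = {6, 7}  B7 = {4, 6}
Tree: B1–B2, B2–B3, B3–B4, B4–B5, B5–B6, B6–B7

No — vertex 3 appears in no bag.

A tree decomposition must satisfy three properties: every vertex lies in some bag; for every edge, both endpoints lie together in some bag; and for every vertex, the bags containing it form a connected subtree. Here vertex 3 appears in no bag, so the decomposition is invalid.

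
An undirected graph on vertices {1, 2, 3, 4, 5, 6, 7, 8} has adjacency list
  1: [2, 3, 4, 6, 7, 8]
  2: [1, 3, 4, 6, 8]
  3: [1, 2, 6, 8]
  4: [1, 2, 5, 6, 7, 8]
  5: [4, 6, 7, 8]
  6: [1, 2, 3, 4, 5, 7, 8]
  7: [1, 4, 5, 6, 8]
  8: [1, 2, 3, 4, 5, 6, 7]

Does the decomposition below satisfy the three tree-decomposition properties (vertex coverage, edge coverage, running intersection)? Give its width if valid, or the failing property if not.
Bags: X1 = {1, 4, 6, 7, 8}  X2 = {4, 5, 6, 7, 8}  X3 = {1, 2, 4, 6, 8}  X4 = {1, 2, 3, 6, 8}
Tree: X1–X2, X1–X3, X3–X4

Checking the three conditions: (i) the bags cover all of {1, 2, 3, 4, 5, 6, 7, 8}; (ii) for each edge, some bag contains both endpoints; (iii) the bags containing any fixed vertex form a subtree. All hold, so the decomposition is valid with width 5 − 1 = 4.

Yes; width 4.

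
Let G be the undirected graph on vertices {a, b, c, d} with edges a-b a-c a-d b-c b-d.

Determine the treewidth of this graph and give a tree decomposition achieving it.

Every bag has size at most 3, so the width is 3 − 1 = 2 and tw(G) ≤ 2. For the lower bound, the 3 vertices {a, b, d} are pairwise adjacent, and any tree decomposition puts a clique entirely inside one bag — forcing width ≥ 2. Therefore the treewidth is 2.

Treewidth 2.
One optimal decomposition is:
Bags: B1 = {a, b, c}  B2 = {a, b, d}
Tree: B1–B2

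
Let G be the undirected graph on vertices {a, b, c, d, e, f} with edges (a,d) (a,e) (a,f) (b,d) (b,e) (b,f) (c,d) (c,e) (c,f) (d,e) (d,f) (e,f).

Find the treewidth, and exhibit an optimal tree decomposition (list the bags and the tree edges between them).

Treewidth 3.
One optimal decomposition is:
Bags: B1 = {a, d, e, f}  B2 = {b, d, e, f}  B3 = {c, d, e, f}
Tree: B1–B2, B1–B3

Every bag has size at most 4, so the width is 4 − 1 = 3 and tw(G) ≤ 3. On the other hand G contains the 4-clique {c, d, e, f}. A clique must lie in a single bag of any decomposition, so no decomposition can have width below 3. Hence tw(G) = 3 exactly.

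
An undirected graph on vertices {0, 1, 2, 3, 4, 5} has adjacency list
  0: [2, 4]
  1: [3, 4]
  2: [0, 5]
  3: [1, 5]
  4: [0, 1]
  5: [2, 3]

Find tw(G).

A width-2 tree decomposition is:
Bags: B1 = {2, 3, 5}  B2 = {0, 2, 3}  B3 = {0, 3, 4}  B4 = {1, 3, 4}
Tree: B1–B2, B2–B3, B3–B4
Every bag has size at most 3, so the width is 3 − 1 = 2 and tw(G) ≤ 2. For the lower bound, G contains the cycle 3–5–2–0–4–1–3, so G is not a forest; only forests have treewidth ≤ 1, hence tw(G) ≥ 2. Hence tw(G) = 2 exactly.

2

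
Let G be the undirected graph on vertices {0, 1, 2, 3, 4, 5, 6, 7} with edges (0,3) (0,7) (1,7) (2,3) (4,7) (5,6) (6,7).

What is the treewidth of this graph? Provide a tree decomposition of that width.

The largest bag has 2 vertices, giving width 1; this decomposition certifies tw(G) ≤ 1. Since G has at least one edge (e.g. 0–3), it is not an edgeless graph, so tw(G) ≥ 1. Therefore the treewidth is 1.

Treewidth 1.
Bags: B1 = {0, 3}  B2 = {0, 7}  B3 = {4, 7}  B4 = {1, 7}  B5 = {6, 7}  B6 = {5, 6}  B7 = {2, 3}
Tree: B1–B2, B2–B3, B2–B4, B4–B5, B5–B6, B1–B7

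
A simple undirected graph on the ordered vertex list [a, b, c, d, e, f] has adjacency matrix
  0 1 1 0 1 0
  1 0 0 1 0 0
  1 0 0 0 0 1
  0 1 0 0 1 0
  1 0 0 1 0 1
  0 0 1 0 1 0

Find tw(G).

A width-2 tree decomposition is:
Bags: B1 = {a, b, d}  B2 = {a, d, e}  B3 = {a, c, e}  B4 = {c, e, f}
Tree: B1–B2, B2–B3, B3–B4
The largest bag has 3 vertices, giving width 2; this decomposition certifies tw(G) ≤ 2. The edges b–d–e–a–b form a cycle, so G is not a tree and its treewidth is at least 2. The upper and lower bounds meet at 2, so that is the treewidth.

2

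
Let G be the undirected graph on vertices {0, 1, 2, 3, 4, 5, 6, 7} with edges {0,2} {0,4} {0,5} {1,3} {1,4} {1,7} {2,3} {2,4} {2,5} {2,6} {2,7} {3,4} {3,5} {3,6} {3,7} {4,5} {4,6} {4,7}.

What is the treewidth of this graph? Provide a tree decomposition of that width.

The largest bag has 4 vertices, giving width 3; this decomposition certifies tw(G) ≤ 3. On the other hand G contains the 4-clique {1, 3, 4, 7}. A clique must lie in a single bag of any decomposition, so no decomposition can have width below 3. Combining the bounds, tw(G) = 3.

Treewidth 3.
One such decomposition:
Bags: B1 = {2, 3, 4, 7}  B2 = {1, 3, 4, 7}  B3 = {2, 3, 4, 6}  B4 = {2, 3, 4, 5}  B5 = {0, 2, 4, 5}
Tree: B1–B2, B1–B3, B1–B4, B4–B5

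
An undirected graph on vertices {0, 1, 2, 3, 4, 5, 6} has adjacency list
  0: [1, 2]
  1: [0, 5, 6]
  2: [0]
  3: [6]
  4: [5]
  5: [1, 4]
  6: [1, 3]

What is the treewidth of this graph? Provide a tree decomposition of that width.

Treewidth 1.
One optimal decomposition is:
Bags: B1 = {1, 6}  B2 = {0, 1}  B3 = {1, 5}  B4 = {3, 6}  B5 = {0, 2}  B6 = {4, 5}
Tree: B1–B2, B2–B3, B1–B4, B2–B5, B3–B6

The largest bag has 2 vertices, giving width 1; this decomposition certifies tw(G) ≤ 1. Any graph with an edge has treewidth ≥ 1, and G has the edge 6–1. Therefore the treewidth is 1.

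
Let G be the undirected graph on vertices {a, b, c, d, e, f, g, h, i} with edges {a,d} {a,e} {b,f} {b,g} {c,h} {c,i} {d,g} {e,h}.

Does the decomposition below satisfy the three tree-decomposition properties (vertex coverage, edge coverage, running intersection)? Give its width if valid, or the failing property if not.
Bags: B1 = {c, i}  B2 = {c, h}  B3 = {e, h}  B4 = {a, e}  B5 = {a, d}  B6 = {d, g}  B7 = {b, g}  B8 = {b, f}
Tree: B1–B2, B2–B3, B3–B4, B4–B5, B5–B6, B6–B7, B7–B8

Yes; width 1.

Every vertex of G appears in some bag (union = {a, b, c, d, e, f, g, h, i}); every edge is covered by a bag; and for each vertex v the set of bags containing v is connected in the bag tree. The decomposition is therefore valid. The largest bag has 2 vertices, so the width is 1.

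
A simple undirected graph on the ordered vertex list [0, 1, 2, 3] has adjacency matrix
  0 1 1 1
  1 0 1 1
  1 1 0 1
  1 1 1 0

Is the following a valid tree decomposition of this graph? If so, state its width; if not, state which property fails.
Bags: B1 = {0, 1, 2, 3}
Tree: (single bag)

Yes; width 3.

Checking the three conditions: (i) the bags cover all of {0, 1, 2, 3}; (ii) for each edge, some bag contains both endpoints; (iii) the bags containing any fixed vertex form a subtree. All hold, so the decomposition is valid with width 4 − 1 = 3.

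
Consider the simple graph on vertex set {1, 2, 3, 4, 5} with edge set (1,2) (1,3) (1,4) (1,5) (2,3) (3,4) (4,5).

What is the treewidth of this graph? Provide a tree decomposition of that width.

Every bag has size at most 3, so the width is 3 − 1 = 2 and tw(G) ≤ 2. Conversely, {1, 2, 3} is a clique of size 3, and the vertices of any clique must share a bag in every tree decomposition; so some bag has ≥ 3 vertices and tw(G) ≥ 2. Therefore the treewidth is 2.

Treewidth 2.
One optimal decomposition is:
Bags: B1 = {1, 3, 4}  B2 = {1, 4, 5}  B3 = {1, 2, 3}
Tree: B1–B2, B1–B3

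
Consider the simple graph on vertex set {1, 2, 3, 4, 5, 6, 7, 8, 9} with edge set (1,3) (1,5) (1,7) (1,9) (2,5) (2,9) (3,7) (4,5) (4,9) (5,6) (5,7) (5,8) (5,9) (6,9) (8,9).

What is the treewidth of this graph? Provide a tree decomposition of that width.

Treewidth 2.
Bags: B1 = {4, 5, 9}  B2 = {5, 8, 9}  B3 = {2, 5, 9}  B4 = {1, 5, 9}  B5 = {5, 6, 9}  B6 = {1, 5, 7}  B7 = {1, 3, 7}
Tree: B1–B2, B2–B3, B3–B4, B3–B5, B4–B6, B6–B7

The largest bag has 3 vertices, giving width 2; this decomposition certifies tw(G) ≤ 2. For the lower bound, the 3 vertices {1, 3, 7} are pairwise adjacent, and any tree decomposition puts a clique entirely inside one bag — forcing width ≥ 2. Therefore the treewidth is 2.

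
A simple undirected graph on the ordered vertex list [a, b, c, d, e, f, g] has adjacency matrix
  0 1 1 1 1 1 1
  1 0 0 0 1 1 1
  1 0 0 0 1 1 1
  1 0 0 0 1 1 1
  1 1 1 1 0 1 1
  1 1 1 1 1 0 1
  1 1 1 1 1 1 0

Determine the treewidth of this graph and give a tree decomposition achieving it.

Each bag holds 5 vertices, so the decomposition has width 4, which upper-bounds the treewidth. Conversely, {a, d, e, f, g} is a clique of size 5, and the vertices of any clique must share a bag in every tree decomposition; so some bag has ≥ 5 vertices and tw(G) ≥ 4. Therefore the treewidth is 4.

Treewidth 4.
One optimal decomposition is:
Bags: B1 = {a, d, e, f, g}  B2 = {a, b, e, f, g}  B3 = {a, c, e, f, g}
Tree: B1–B2, B1–B3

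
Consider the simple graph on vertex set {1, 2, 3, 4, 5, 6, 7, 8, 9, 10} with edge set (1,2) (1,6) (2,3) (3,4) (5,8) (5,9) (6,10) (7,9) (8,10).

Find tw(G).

1

A width-1 tree decomposition is:
Bags: B1 = {3, 4}  B2 = {2, 3}  B3 = {1, 2}  B4 = {1, 6}  B5 = {6, 10}  B6 = {8, 10}  B7 = {5, 8}  B8 = {5, 9}  B9 = {7, 9}
Tree: B1–B2, B2–B3, B3–B4, B4–B5, B5–B6, B6–B7, B7–B8, B8–B9
The largest bag has 2 vertices, giving width 1; this decomposition certifies tw(G) ≤ 1. G has an edge, so its treewidth is at least 1. Therefore the treewidth is 1.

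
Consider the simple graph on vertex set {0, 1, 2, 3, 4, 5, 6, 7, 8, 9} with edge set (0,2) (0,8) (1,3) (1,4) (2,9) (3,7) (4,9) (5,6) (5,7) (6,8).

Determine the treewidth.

2

A width-2 tree decomposition is:
Bags: B1 = {2, 4, 9}  B2 = {0, 2, 4}  B3 = {0, 4, 8}  B4 = {4, 6, 8}  B5 = {4, 5, 6}  B6 = {4, 5, 7}  B7 = {3, 4, 7}  B8 = {1, 3, 4}
Tree: B1–B2, B2–B3, B3–B4, B4–B5, B5–B6, B6–B7, B7–B8
Every bag has size at most 3, so the width is 3 − 1 = 2 and tw(G) ≤ 2. The edges 4–9–2–0–8–6–5–7–3–1–4 form a cycle, so G is not a tree and its treewidth is at least 2. The upper and lower bounds meet at 2, so that is the treewidth.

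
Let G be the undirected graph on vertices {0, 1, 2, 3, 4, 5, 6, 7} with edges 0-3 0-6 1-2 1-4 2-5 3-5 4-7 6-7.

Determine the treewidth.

A width-2 tree decomposition is:
Bags: B1 = {0, 3, 5}  B2 = {0, 5, 6}  B3 = {5, 6, 7}  B4 = {4, 5, 7}  B5 = {1, 4, 5}  B6 = {1, 2, 5}
Tree: B1–B2, B2–B3, B3–B4, B4–B5, B5–B6
Every bag has size at most 3, so the width is 3 − 1 = 2 and tw(G) ≤ 2. The edges 5–3–0–6–7–4–1–2–5 form a cycle, so G is not a tree and its treewidth is at least 2. Hence tw(G) = 2 exactly.

2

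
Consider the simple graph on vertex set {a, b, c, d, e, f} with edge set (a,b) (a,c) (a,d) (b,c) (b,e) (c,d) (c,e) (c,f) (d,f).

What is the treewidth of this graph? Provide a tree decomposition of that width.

Treewidth 2.
One such decomposition:
Bags: B1 = {a, c, d}  B2 = {a, b, c}  B3 = {b, c, e}  B4 = {c, d, f}
Tree: B1–B2, B2–B3, B1–B4

Each bag holds 3 vertices, so the decomposition has width 2, which upper-bounds the treewidth. Conversely, {c, d, f} is a clique of size 3, and the vertices of any clique must share a bag in every tree decomposition; so some bag has ≥ 3 vertices and tw(G) ≥ 2. Hence tw(G) = 2 exactly.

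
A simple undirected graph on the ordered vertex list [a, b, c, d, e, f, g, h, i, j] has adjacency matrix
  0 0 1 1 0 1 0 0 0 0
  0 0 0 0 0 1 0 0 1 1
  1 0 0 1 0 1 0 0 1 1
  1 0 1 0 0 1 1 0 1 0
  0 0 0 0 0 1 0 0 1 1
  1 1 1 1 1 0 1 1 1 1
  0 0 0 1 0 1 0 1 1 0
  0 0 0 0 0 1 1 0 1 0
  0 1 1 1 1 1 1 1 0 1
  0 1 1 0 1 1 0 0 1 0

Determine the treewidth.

A width-3 tree decomposition is:
Bags: B1 = {c, d, f, i}  B2 = {d, f, g, i}  B3 = {a, c, d, f}  B4 = {c, f, i, j}  B5 = {b, f, i, j}  B6 = {f, g, h, i}  B7 = {e, f, i, j}
Tree: B1–B2, B1–B3, B1–B4, B4–B5, B2–B6, B4–B7
The largest bag has 4 vertices, giving width 3; this decomposition certifies tw(G) ≤ 3. For the lower bound, the 4 vertices {a, c, d, f} are pairwise adjacent, and any tree decomposition puts a clique entirely inside one bag — forcing width ≥ 3. The upper and lower bounds meet at 3, so that is the treewidth.

3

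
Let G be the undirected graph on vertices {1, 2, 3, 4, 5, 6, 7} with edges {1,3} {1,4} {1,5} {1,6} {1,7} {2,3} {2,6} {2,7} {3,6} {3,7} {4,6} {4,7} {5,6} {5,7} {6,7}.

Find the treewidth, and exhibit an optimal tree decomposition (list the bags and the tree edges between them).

Treewidth 3.
Bags: B1 = {1, 5, 6, 7}  B2 = {1, 3, 6, 7}  B3 = {2, 3, 6, 7}  B4 = {1, 4, 6, 7}
Tree: B1–B2, B2–B3, B2–B4

Each bag holds 4 vertices, so the decomposition has width 3, which upper-bounds the treewidth. Conversely, {1, 3, 6, 7} is a clique of size 4, and the vertices of any clique must share a bag in every tree decomposition; so some bag has ≥ 4 vertices and tw(G) ≥ 3. Hence tw(G) = 3 exactly.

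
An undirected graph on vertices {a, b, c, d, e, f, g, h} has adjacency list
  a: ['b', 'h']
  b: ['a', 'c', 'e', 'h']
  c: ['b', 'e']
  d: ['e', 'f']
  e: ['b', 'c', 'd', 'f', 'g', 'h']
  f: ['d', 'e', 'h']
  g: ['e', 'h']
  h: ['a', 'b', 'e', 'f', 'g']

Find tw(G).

2

A width-2 tree decomposition is:
Bags: B1 = {e, f, h}  B2 = {e, g, h}  B3 = {b, e, h}  B4 = {d, e, f}  B5 = {b, c, e}  B6 = {a, b, h}
Tree: B1–B2, B2–B3, B1–B4, B3–B5, B3–B6
The largest bag has 3 vertices, giving width 2; this decomposition certifies tw(G) ≤ 2. On the other hand G contains the 3-clique {d, e, f}. A clique must lie in a single bag of any decomposition, so no decomposition can have width below 2. The upper and lower bounds meet at 2, so that is the treewidth.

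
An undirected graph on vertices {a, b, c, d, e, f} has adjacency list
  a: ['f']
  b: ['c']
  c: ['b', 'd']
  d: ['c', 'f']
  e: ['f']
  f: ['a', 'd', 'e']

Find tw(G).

A width-1 tree decomposition is:
Bags: B1 = {c, d}  B2 = {b, c}  B3 = {d, f}  B4 = {e, f}  B5 = {a, f}
Tree: B1–B2, B1–B3, B3–B4, B3–B5
Each bag holds 2 vertices, so the decomposition has width 1, which upper-bounds the treewidth. G has an edge, so its treewidth is at least 1. The upper and lower bounds meet at 1, so that is the treewidth.

1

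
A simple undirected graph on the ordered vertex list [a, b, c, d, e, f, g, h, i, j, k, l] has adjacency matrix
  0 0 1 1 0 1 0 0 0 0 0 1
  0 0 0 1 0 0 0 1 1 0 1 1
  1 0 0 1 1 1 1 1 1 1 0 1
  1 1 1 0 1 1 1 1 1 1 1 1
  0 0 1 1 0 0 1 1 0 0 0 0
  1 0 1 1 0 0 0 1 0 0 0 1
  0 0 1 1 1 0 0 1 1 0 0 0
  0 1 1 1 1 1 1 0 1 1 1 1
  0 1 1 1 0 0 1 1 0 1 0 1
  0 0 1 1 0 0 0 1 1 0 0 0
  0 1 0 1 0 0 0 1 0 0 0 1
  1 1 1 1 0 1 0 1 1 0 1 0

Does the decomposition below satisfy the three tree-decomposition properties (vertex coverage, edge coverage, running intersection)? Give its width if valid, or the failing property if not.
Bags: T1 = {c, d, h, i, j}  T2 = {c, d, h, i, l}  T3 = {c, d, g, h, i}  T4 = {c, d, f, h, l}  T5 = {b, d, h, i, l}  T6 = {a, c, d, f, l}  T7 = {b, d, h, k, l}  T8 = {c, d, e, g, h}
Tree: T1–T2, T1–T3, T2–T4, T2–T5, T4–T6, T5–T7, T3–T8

Every vertex of G appears in some bag (union = {a, b, c, d, e, f, g, h, i, j, k, l}); every edge is covered by a bag; and for each vertex v the set of bags containing v is connected in the bag tree. The decomposition is therefore valid. The largest bag has 5 vertices, so the width is 4.

Yes; width 4.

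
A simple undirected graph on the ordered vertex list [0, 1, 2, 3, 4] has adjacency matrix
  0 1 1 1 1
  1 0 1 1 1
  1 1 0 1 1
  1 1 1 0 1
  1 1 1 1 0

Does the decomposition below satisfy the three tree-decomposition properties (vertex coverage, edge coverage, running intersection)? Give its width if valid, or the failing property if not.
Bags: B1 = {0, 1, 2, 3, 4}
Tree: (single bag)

Yes; width 4.

Every vertex of G appears in some bag (union = {0, 1, 2, 3, 4}); every edge is covered by a bag; and for each vertex v the set of bags containing v is connected in the bag tree. The decomposition is therefore valid. The largest bag has 5 vertices, so the width is 4.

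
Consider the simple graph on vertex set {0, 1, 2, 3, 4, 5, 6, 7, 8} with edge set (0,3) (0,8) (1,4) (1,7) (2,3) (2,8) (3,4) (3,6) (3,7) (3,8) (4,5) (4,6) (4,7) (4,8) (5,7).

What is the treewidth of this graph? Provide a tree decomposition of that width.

Treewidth 2.
One such decomposition:
Bags: B1 = {3, 4, 7}  B2 = {4, 5, 7}  B3 = {3, 4, 8}  B4 = {1, 4, 7}  B5 = {0, 3, 8}  B6 = {3, 4, 6}  B7 = {2, 3, 8}
Tree: B1–B2, B1–B3, B1–B4, B3–B5, B3–B6, B5–B7

Every bag has size at most 3, so the width is 3 − 1 = 2 and tw(G) ≤ 2. For the lower bound, the 3 vertices {1, 4, 7} are pairwise adjacent, and any tree decomposition puts a clique entirely inside one bag — forcing width ≥ 2. Hence tw(G) = 2 exactly.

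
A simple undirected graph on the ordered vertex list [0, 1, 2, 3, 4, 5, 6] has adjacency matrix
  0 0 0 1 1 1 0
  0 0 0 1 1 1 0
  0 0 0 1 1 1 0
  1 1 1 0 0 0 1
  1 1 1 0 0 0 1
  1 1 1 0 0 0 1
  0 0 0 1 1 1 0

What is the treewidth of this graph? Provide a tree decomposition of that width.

Each bag holds 4 vertices, so the decomposition has width 3, which upper-bounds the treewidth. For the lower bound: the 4 vertex sets {2,4}, {0,5}, {3}, {6} are disjoint, each induces a connected subgraph, and every pair is joined by at least one edge of G. Contracting each set to a single vertex therefore yields K_{4} as a minor, and since treewidth is minor-monotone, tw(G) ≥ tw(K_{4}) = 3. Combining the bounds, tw(G) = 3.

Treewidth 3.
One such decomposition:
Bags: B1 = {2, 3, 4, 5}  B2 = {0, 3, 4, 5}  B3 = {3, 4, 5, 6}  B4 = {1, 3, 4, 5}
Tree: B1–B2, B2–B3, B3–B4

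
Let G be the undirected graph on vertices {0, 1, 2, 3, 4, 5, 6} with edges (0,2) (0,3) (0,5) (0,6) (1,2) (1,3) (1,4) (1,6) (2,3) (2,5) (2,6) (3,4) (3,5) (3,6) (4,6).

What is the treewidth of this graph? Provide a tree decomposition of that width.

Every bag has size at most 4, so the width is 4 − 1 = 3 and tw(G) ≤ 3. Conversely, {0, 2, 3, 5} is a clique of size 4, and the vertices of any clique must share a bag in every tree decomposition; so some bag has ≥ 4 vertices and tw(G) ≥ 3. Therefore the treewidth is 3.

Treewidth 3.
One such decomposition:
Bags: B1 = {1, 3, 4, 6}  B2 = {1, 2, 3, 6}  B3 = {0, 2, 3, 6}  B4 = {0, 2, 3, 5}
Tree: B1–B2, B2–B3, B3–B4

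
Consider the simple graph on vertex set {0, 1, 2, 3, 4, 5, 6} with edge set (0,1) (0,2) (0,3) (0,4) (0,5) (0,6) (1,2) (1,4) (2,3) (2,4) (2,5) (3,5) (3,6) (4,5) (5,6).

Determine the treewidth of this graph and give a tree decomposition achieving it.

Treewidth 3.
Bags: B1 = {0, 1, 2, 4}  B2 = {0, 2, 4, 5}  B3 = {0, 2, 3, 5}  B4 = {0, 3, 5, 6}
Tree: B1–B2, B2–B3, B3–B4

Every bag has size at most 4, so the width is 4 − 1 = 3 and tw(G) ≤ 3. For the lower bound, the 4 vertices {0, 2, 3, 5} are pairwise adjacent, and any tree decomposition puts a clique entirely inside one bag — forcing width ≥ 3. Hence tw(G) = 3 exactly.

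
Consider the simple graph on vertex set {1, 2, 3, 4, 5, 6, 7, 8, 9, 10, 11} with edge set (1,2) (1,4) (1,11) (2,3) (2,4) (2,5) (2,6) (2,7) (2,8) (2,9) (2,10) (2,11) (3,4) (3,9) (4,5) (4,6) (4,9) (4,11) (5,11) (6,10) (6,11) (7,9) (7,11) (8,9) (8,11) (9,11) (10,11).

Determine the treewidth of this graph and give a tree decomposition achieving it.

Treewidth 3.
One such decomposition:
Bags: B1 = {2, 4, 6, 11}  B2 = {2, 4, 5, 11}  B3 = {2, 4, 9, 11}  B4 = {2, 7, 9, 11}  B5 = {2, 6, 10, 11}  B6 = {2, 3, 4, 9}  B7 = {1, 2, 4, 11}  B8 = {2, 8, 9, 11}
Tree: B1–B2, B2–B3, B3–B4, B1–B5, B3–B6, B1–B7, B3–B8

Every bag has size at most 4, so the width is 4 − 1 = 3 and tw(G) ≤ 3. For the lower bound, the 4 vertices {2, 8, 9, 11} are pairwise adjacent, and any tree decomposition puts a clique entirely inside one bag — forcing width ≥ 3. Combining the bounds, tw(G) = 3.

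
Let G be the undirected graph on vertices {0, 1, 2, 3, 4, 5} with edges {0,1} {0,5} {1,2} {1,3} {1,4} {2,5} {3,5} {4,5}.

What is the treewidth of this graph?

2

A width-2 tree decomposition is:
Bags: B1 = {0, 1, 5}  B2 = {1, 2, 5}  B3 = {1, 3, 5}  B4 = {1, 4, 5}
Tree: B1–B2, B2–B3, B3–B4
The largest bag has 3 vertices, giving width 2; this decomposition certifies tw(G) ≤ 2. The edges 0–5–2–1–0 form a cycle, so G is not a tree and its treewidth is at least 2. The upper and lower bounds meet at 2, so that is the treewidth.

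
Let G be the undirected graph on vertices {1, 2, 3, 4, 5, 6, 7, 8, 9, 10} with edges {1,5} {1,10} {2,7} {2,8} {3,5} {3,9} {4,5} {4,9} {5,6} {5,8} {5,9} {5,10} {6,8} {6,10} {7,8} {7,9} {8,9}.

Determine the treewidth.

A width-2 tree decomposition is:
Bags: B1 = {7, 8, 9}  B2 = {5, 8, 9}  B3 = {5, 6, 8}  B4 = {5, 6, 10}  B5 = {2, 7, 8}  B6 = {4, 5, 9}  B7 = {3, 5, 9}  B8 = {1, 5, 10}
Tree: B1–B2, B2–B3, B3–B4, B1–B5, B2–B6, B6–B7, B4–B8
Each bag holds 3 vertices, so the decomposition has width 2, which upper-bounds the treewidth. Conversely, {2, 7, 8} is a clique of size 3, and the vertices of any clique must share a bag in every tree decomposition; so some bag has ≥ 3 vertices and tw(G) ≥ 2. Combining the bounds, tw(G) = 2.

2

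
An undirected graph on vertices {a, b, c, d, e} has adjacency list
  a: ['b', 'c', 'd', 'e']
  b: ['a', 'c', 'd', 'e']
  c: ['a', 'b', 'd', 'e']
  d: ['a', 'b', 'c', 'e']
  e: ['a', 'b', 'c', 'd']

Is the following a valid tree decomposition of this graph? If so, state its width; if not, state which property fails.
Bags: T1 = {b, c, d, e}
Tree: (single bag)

No — vertex a appears in no bag.

A tree decomposition must satisfy three properties: every vertex lies in some bag; for every edge, both endpoints lie together in some bag; and for every vertex, the bags containing it form a connected subtree. Here vertex a appears in no bag, so the decomposition is invalid.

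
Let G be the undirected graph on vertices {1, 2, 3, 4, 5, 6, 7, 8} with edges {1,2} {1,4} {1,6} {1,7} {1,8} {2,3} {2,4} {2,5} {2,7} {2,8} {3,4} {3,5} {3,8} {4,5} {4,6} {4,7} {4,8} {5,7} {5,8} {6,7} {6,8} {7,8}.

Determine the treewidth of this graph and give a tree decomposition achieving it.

Each bag holds 5 vertices, so the decomposition has width 4, which upper-bounds the treewidth. On the other hand G contains the 5-clique {1, 2, 4, 7, 8}. A clique must lie in a single bag of any decomposition, so no decomposition can have width below 4. Hence tw(G) = 4 exactly.

Treewidth 4.
Bags: B1 = {2, 4, 5, 7, 8}  B2 = {2, 3, 4, 5, 8}  B3 = {1, 2, 4, 7, 8}  B4 = {1, 4, 6, 7, 8}
Tree: B1–B2, B1–B3, B3–B4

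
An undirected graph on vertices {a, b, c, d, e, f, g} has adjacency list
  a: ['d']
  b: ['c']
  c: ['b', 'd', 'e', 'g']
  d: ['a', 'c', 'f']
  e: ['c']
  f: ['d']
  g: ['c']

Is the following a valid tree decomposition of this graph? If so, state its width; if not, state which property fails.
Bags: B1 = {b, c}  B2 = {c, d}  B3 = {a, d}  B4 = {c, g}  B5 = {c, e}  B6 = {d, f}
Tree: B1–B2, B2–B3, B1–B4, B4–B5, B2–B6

Yes; width 1.

Every vertex of G appears in some bag (union = {a, b, c, d, e, f, g}); every edge is covered by a bag; and for each vertex v the set of bags containing v is connected in the bag tree. The decomposition is therefore valid. The largest bag has 2 vertices, so the width is 1.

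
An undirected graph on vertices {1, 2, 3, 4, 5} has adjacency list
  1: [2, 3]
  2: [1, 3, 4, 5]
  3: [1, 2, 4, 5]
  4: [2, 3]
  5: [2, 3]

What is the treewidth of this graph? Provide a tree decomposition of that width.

Every bag has size at most 3, so the width is 3 − 1 = 2 and tw(G) ≤ 2. Conversely, {1, 2, 3} is a clique of size 3, and the vertices of any clique must share a bag in every tree decomposition; so some bag has ≥ 3 vertices and tw(G) ≥ 2. Combining the bounds, tw(G) = 2.

Treewidth 2.
One such decomposition:
Bags: B1 = {1, 2, 3}  B2 = {2, 3, 5}  B3 = {2, 3, 4}
Tree: B1–B2, B2–B3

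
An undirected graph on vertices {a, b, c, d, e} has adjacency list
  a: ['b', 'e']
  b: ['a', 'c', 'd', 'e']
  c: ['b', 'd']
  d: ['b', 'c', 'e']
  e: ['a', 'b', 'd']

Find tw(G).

2

A width-2 tree decomposition is:
Bags: B1 = {b, d, e}  B2 = {b, c, d}  B3 = {a, b, e}
Tree: B1–B2, B1–B3
Each bag holds 3 vertices, so the decomposition has width 2, which upper-bounds the treewidth. Conversely, {b, d, e} is a clique of size 3, and the vertices of any clique must share a bag in every tree decomposition; so some bag has ≥ 3 vertices and tw(G) ≥ 2. Combining the bounds, tw(G) = 2.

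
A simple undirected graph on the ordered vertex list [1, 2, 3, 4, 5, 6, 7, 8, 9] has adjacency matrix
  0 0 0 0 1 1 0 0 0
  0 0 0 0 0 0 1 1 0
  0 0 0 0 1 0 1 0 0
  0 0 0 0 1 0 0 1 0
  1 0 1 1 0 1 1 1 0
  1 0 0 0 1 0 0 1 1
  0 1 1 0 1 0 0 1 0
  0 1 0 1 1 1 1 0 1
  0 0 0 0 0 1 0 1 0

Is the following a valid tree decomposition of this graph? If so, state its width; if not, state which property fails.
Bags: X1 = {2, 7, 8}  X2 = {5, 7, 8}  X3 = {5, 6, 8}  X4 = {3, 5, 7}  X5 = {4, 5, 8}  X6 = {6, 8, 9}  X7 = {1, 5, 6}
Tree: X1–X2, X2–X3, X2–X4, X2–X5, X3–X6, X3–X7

Yes; width 2.

Every vertex of G appears in some bag (union = {1, 2, 3, 4, 5, 6, 7, 8, 9}); every edge is covered by a bag; and for each vertex v the set of bags containing v is connected in the bag tree. The decomposition is therefore valid. The largest bag has 3 vertices, so the width is 2.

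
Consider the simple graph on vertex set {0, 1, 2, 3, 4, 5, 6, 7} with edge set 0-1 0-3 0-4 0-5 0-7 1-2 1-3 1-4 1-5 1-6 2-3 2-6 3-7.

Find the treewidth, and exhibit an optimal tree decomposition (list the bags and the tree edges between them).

Treewidth 2.
One optimal decomposition is:
Bags: B1 = {0, 1, 3}  B2 = {0, 1, 4}  B3 = {0, 3, 7}  B4 = {0, 1, 5}  B5 = {1, 2, 3}  B6 = {1, 2, 6}
Tree: B1–B2, B1–B3, B1–B4, B1–B5, B5–B6

The largest bag has 3 vertices, giving width 2; this decomposition certifies tw(G) ≤ 2. For the lower bound, the 3 vertices {0, 1, 3} are pairwise adjacent, and any tree decomposition puts a clique entirely inside one bag — forcing width ≥ 2. The upper and lower bounds meet at 2, so that is the treewidth.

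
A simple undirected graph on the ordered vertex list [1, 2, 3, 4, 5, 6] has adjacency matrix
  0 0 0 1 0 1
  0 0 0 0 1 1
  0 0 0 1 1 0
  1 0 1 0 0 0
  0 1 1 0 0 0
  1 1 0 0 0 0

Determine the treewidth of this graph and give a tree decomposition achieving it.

Treewidth 2.
Bags: B1 = {3, 4, 5}  B2 = {1, 4, 5}  B3 = {1, 5, 6}  B4 = {2, 5, 6}
Tree: B1–B2, B2–B3, B3–B4

Each bag holds 3 vertices, so the decomposition has width 2, which upper-bounds the treewidth. For the lower bound, G contains the cycle 5–3–4–1–6–2–5, so G is not a forest; only forests have treewidth ≤ 1, hence tw(G) ≥ 2. The upper and lower bounds meet at 2, so that is the treewidth.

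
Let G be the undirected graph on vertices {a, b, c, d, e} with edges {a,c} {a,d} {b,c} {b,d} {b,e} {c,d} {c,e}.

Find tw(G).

2

A width-2 tree decomposition is:
Bags: B1 = {b, c, d}  B2 = {b, c, e}  B3 = {a, c, d}
Tree: B1–B2, B1–B3
The largest bag has 3 vertices, giving width 2; this decomposition certifies tw(G) ≤ 2. For the lower bound, the 3 vertices {a, c, d} are pairwise adjacent, and any tree decomposition puts a clique entirely inside one bag — forcing width ≥ 2. The upper and lower bounds meet at 2, so that is the treewidth.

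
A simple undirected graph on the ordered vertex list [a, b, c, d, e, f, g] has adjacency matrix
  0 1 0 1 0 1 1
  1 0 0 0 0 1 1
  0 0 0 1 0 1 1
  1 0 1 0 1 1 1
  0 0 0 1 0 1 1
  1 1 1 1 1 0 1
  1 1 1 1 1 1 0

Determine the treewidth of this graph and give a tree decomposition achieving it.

Treewidth 3.
One optimal decomposition is:
Bags: B1 = {d, e, f, g}  B2 = {a, d, f, g}  B3 = {a, b, f, g}  B4 = {c, d, f, g}
Tree: B1–B2, B2–B3, B2–B4

The largest bag has 4 vertices, giving width 3; this decomposition certifies tw(G) ≤ 3. Conversely, {d, e, f, g} is a clique of size 4, and the vertices of any clique must share a bag in every tree decomposition; so some bag has ≥ 4 vertices and tw(G) ≥ 3. Therefore the treewidth is 3.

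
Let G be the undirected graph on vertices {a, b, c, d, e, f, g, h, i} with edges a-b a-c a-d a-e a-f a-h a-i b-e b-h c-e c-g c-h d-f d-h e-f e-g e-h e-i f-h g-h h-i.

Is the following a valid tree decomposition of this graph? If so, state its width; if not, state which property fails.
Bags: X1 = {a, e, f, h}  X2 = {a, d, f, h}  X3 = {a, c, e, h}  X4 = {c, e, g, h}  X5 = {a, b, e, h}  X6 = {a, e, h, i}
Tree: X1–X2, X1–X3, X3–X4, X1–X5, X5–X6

Yes; width 3.

Every vertex of G appears in some bag (union = {a, b, c, d, e, f, g, h, i}); every edge is covered by a bag; and for each vertex v the set of bags containing v is connected in the bag tree. The decomposition is therefore valid. The largest bag has 4 vertices, so the width is 3.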